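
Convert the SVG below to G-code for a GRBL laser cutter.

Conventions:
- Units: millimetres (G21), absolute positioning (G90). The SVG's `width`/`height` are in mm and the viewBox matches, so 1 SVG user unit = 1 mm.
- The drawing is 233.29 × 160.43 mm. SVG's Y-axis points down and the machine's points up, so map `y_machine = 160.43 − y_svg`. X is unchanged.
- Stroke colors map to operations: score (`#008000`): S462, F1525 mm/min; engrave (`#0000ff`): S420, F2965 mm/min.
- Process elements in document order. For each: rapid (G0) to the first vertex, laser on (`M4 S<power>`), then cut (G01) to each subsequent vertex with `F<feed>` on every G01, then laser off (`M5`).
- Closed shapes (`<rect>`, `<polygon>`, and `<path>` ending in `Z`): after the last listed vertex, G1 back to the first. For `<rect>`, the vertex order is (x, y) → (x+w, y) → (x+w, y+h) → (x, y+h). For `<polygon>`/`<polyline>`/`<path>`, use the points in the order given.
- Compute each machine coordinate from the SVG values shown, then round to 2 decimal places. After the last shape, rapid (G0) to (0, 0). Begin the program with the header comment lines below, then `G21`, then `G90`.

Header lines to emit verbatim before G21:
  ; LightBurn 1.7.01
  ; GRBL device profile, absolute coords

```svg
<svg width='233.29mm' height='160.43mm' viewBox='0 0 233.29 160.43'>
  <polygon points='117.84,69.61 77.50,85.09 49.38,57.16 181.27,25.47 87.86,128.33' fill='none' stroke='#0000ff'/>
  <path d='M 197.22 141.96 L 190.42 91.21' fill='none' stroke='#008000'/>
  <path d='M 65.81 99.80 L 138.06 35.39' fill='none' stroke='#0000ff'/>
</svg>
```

1 u = 1 mm; y_m = 160.43 − y.

[1] `<polygon>` closed polygon, #0000ff→engrave S420 F2965: (117.84,90.82) → (77.50,75.34) → (49.38,103.27) → (181.27,134.96) → (87.86,32.10) → (117.84,90.82) (closed)

[2] `<path>` line segment, #008000→score S462 F1525: (197.22,18.47) → (190.42,69.22)

[3] `<path>` line segment, #0000ff→engrave S420 F2965: (65.81,60.63) → (138.06,125.04)

; LightBurn 1.7.01
; GRBL device profile, absolute coords
G21
G90
G0 X117.84 Y90.82
M4 S420
G01 X77.50 Y75.34 F2965
G01 X49.38 Y103.27 F2965
G01 X181.27 Y134.96 F2965
G01 X87.86 Y32.10 F2965
G01 X117.84 Y90.82 F2965
M5
G0 X197.22 Y18.47
M4 S462
G01 X190.42 Y69.22 F1525
M5
G0 X65.81 Y60.63
M4 S420
G01 X138.06 Y125.04 F2965
M5
G0 X0.00 Y0.00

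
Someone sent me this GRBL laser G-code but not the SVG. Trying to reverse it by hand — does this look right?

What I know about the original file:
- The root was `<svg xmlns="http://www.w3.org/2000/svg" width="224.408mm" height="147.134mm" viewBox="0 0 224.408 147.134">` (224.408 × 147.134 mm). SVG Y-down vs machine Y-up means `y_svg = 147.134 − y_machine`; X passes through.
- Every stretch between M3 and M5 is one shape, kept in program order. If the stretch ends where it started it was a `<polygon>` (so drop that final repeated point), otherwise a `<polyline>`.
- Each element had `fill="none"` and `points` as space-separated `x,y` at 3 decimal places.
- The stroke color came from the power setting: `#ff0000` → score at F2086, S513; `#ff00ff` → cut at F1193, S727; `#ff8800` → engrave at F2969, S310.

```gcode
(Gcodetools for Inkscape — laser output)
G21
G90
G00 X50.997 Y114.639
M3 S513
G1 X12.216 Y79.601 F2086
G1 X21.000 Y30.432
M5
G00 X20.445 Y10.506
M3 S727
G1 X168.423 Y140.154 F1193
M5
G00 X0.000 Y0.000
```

Machine Y-up, SVG Y-down with viewBox height 147.134, so y_svg = 147.134 − y_machine; X carries over.

Run 1: the run's S513 means `#ff0000` (score). The run is open, so emit a `<polyline>` with points (Y-flipped): 50.997,32.495 12.216,67.533 21.000,116.702.

Run 2: S727 ⇒ cut layer `#ff00ff`. The run is open, so emit a `<polyline>` with points (Y-flipped): 20.445,136.628 168.423,6.980.

<svg xmlns="http://www.w3.org/2000/svg" width="224.408mm" height="147.134mm" viewBox="0 0 224.408 147.134">
  <polyline points="50.997,32.495 12.216,67.533 21.000,116.702" fill="none" stroke="#ff0000"/>
  <polyline points="20.445,136.628 168.423,6.980" fill="none" stroke="#ff00ff"/>
</svg>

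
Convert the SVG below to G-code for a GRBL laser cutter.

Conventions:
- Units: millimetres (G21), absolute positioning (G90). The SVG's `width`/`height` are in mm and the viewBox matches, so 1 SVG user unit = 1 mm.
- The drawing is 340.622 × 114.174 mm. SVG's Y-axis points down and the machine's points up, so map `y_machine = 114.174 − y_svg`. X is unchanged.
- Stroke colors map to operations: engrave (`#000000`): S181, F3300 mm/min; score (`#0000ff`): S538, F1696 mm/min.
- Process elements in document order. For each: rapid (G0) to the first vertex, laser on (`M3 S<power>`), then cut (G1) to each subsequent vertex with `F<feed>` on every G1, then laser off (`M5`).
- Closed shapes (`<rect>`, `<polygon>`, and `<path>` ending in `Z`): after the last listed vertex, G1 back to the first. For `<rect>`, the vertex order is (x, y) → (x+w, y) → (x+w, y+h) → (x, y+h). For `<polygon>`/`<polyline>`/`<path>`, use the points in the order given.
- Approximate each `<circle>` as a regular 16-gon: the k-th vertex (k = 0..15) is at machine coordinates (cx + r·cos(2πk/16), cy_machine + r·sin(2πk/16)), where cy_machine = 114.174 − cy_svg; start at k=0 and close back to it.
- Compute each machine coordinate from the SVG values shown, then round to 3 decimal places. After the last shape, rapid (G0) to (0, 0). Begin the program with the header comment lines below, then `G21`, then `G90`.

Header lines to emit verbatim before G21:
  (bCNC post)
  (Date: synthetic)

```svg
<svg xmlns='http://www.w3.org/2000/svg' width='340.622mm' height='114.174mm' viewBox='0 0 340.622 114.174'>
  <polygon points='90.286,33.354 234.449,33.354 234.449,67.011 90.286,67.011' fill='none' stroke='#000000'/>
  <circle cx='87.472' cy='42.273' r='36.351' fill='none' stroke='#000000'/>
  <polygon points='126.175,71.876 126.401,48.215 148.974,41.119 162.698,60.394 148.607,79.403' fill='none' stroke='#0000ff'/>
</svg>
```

Since the viewBox matches the mm dimensions, user units are millimetres directly. The only transform is the Y-flip y_m = 114.174 − y_svg.

Shape 1 is a rectangle drawn with `<polygon>`. Its stroke #000000 means engrave at S181, F3300. After flipping Y the toolpath is (90.286,80.820) → (234.449,80.820) → (234.449,47.163) → (90.286,47.163) → (90.286,80.820), returning to the start.

Shape 2 is a circle drawn with `<circle>`. Its stroke #000000 means engrave at S181, F3300. After flipping Y the toolpath is (123.823,71.901) → (121.056,85.812) → (113.176,97.605) → (101.383,105.485) → (87.472,108.252) → (73.561,105.485) → (61.768,97.605) → (53.888,85.812) → (51.121,71.901) → (53.888,57.990) → (61.768,46.197) → (73.561,38.317) → (87.472,35.550) → (101.383,38.317) → (113.176,46.197) → (121.056,57.990) → (123.823,71.901), returning to the start.

Shape 3 is a regular polygon drawn with `<polygon>`. Its stroke #0000ff means score at S538, F1696. After flipping Y the toolpath is (126.175,42.298) → (126.401,65.959) → (148.974,73.055) → (162.698,53.780) → (148.607,34.771) → (126.175,42.298), returning to the start.

(bCNC post)
(Date: synthetic)
G21
G90
G0 X90.286 Y80.820
M3 S181
G1 X234.449 Y80.820 F3300
G1 X234.449 Y47.163 F3300
G1 X90.286 Y47.163 F3300
G1 X90.286 Y80.820 F3300
M5
G0 X123.823 Y71.901
M3 S181
G1 X121.056 Y85.812 F3300
G1 X113.176 Y97.605 F3300
G1 X101.383 Y105.485 F3300
G1 X87.472 Y108.252 F3300
G1 X73.561 Y105.485 F3300
G1 X61.768 Y97.605 F3300
G1 X53.888 Y85.812 F3300
G1 X51.121 Y71.901 F3300
G1 X53.888 Y57.990 F3300
G1 X61.768 Y46.197 F3300
G1 X73.561 Y38.317 F3300
G1 X87.472 Y35.550 F3300
G1 X101.383 Y38.317 F3300
G1 X113.176 Y46.197 F3300
G1 X121.056 Y57.990 F3300
G1 X123.823 Y71.901 F3300
M5
G0 X126.175 Y42.298
M3 S538
G1 X126.401 Y65.959 F1696
G1 X148.974 Y73.055 F1696
G1 X162.698 Y53.780 F1696
G1 X148.607 Y34.771 F1696
G1 X126.175 Y42.298 F1696
M5
G0 X0.000 Y0.000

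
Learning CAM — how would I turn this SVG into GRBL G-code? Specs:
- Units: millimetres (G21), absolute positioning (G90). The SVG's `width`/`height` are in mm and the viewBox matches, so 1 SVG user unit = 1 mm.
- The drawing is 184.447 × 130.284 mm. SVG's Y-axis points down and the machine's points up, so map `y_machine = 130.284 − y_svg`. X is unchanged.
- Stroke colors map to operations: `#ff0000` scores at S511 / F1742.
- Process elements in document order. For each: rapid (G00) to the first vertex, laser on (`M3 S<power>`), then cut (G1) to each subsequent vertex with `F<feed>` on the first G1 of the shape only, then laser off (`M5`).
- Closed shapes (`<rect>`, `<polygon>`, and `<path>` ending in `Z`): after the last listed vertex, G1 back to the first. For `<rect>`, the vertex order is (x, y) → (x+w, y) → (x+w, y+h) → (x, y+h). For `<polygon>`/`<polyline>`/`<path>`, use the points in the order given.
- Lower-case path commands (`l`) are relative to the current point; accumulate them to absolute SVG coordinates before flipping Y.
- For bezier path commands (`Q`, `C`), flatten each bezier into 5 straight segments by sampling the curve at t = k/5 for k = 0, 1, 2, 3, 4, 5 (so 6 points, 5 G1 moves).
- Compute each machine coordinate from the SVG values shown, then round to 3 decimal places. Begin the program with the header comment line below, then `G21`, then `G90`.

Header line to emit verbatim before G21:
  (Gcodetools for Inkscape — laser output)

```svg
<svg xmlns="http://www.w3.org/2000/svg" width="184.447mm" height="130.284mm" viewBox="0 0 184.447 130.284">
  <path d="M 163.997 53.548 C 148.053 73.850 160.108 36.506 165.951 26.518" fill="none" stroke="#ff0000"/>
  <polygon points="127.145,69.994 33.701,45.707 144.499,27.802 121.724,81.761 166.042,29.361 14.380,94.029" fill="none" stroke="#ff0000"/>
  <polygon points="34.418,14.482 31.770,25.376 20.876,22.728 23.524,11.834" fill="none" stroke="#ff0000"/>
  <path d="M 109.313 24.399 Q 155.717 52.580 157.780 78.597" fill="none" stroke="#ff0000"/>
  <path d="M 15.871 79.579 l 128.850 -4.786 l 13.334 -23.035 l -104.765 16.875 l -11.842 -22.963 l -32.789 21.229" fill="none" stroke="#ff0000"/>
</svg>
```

1 u = 1 mm; y_m = 130.284 − y.

[1] `<path>` cubic bezier, #ff0000→score S511 F1742: (163.997,76.736) → (157.517,70.792) → (156.114,74.604) → (158.147,84.090) → (161.973,95.170) → (165.951,103.766)

[2] `<polygon>` closed polygon, #ff0000→score S511 F1742: (127.145,60.290) → (33.701,84.577) → (144.499,102.482) → (121.724,48.523) → (166.042,100.923) → (14.380,36.255) → (127.145,60.290) (closed)

[3] `<polygon>` regular polygon, #ff0000→score S511 F1742: (34.418,115.802) → (31.770,104.908) → (20.876,107.556) → (23.524,118.450) → (34.418,115.802) (closed)

[4] `<path>` quadratic bezier, #ff0000→score S511 F1742: (109.313,105.885) → (126.101,94.699) → (139.342,83.686) → (149.035,72.847) → (155.181,62.180) → (157.780,51.687)

[5] `<path>` open polyline, #ff0000→score S511 F1742: (15.871,50.705) → (144.721,55.491) → (158.055,78.526) → (53.290,61.651) → (41.448,84.614) → (8.659,63.385)

(Gcodetools for Inkscape — laser output)
G21
G90
G00 X163.997 Y76.736
M3 S511
G1 X157.517 Y70.792 F1742
G1 X156.114 Y74.604
G1 X158.147 Y84.090
G1 X161.973 Y95.170
G1 X165.951 Y103.766
M5
G00 X127.145 Y60.290
M3 S511
G1 X33.701 Y84.577 F1742
G1 X144.499 Y102.482
G1 X121.724 Y48.523
G1 X166.042 Y100.923
G1 X14.380 Y36.255
G1 X127.145 Y60.290
M5
G00 X34.418 Y115.802
M3 S511
G1 X31.770 Y104.908 F1742
G1 X20.876 Y107.556
G1 X23.524 Y118.450
G1 X34.418 Y115.802
M5
G00 X109.313 Y105.885
M3 S511
G1 X126.101 Y94.699 F1742
G1 X139.342 Y83.686
G1 X149.035 Y72.847
G1 X155.181 Y62.180
G1 X157.780 Y51.687
M5
G00 X15.871 Y50.705
M3 S511
G1 X144.721 Y55.491 F1742
G1 X158.055 Y78.526
G1 X53.290 Y61.651
G1 X41.448 Y84.614
G1 X8.659 Y63.385
M5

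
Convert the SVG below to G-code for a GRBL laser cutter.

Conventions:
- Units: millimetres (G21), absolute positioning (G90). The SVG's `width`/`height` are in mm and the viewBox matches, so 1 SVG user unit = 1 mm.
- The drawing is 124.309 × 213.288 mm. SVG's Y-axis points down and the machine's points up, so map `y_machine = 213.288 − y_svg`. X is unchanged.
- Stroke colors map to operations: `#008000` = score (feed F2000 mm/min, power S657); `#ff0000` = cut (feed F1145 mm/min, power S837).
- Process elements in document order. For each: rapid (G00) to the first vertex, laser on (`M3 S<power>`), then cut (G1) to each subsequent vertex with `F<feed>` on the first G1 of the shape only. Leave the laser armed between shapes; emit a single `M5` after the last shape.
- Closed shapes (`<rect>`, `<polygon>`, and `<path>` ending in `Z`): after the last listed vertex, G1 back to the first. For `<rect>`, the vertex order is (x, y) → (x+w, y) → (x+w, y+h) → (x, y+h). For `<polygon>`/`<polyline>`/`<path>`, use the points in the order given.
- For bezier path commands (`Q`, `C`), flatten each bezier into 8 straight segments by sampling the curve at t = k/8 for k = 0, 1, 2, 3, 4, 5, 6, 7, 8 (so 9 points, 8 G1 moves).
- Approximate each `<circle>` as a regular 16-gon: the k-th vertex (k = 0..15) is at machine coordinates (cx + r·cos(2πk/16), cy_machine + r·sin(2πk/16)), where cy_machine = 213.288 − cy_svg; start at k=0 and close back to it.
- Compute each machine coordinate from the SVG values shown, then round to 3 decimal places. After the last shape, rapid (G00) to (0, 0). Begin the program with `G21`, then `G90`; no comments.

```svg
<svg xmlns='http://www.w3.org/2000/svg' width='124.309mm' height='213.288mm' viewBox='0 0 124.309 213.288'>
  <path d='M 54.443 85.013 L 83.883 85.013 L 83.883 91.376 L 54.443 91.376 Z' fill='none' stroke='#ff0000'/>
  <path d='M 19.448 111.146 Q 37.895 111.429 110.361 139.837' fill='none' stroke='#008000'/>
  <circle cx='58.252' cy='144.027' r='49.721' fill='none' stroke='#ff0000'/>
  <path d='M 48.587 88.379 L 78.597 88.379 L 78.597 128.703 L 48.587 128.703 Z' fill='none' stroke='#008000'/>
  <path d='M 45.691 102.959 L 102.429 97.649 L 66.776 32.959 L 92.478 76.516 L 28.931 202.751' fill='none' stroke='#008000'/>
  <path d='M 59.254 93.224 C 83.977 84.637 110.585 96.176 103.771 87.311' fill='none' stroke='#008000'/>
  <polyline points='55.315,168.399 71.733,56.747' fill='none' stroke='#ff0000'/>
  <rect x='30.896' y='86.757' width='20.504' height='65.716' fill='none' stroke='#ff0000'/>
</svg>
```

viewBox `0 0 124.309 213.288` with mm width/height → 1 unit = 1 mm. Flip: y_m = 213.288 − y_svg.

**Shape 1** — `<path>` rectangle, stroke `#ff0000` → cut (S837, F1145). Machine vertices: (54.443,128.275) → (83.883,128.275) → (83.883,121.912) → (54.443,121.912) → (54.443,128.275). Closed: final G1 returns to the first vertex.

**Shape 2** — `<path>` quadratic bezier, stroke `#008000` → score (S657, F2000). Control points (SVG): P0=(19.448,111.146), P1=(37.895,111.429), P2=(110.361,139.837); sampled at t=k/8. Machine vertices: (19.448,102.142) → (24.904,101.632) → (32.048,100.243) → (40.880,97.975) → (51.400,94.828) → (63.608,90.802) → (77.504,85.897) → (93.089,80.114) → (110.361,73.451). Open path.

**Shape 3** — `<circle>` circle, stroke `#ff0000` → cut (S837, F1145). Machine vertices: (107.973,69.261) → (104.188,88.288) → (93.410,104.419) → (77.279,115.197) → (58.252,118.982) → (39.225,115.197) → (23.094,104.419) → (12.316,88.288) → (8.531,69.261) → (12.316,50.234) → (23.094,34.103) → (39.225,23.325) → (58.252,19.540) → (77.279,23.325) → (93.410,34.103) → (104.188,50.234) → (107.973,69.261). Closed: final G1 returns to the first vertex.

**Shape 4** — `<path>` rectangle, stroke `#008000` → score (S657, F2000). Machine vertices: (48.587,124.909) → (78.597,124.909) → (78.597,84.585) → (48.587,84.585) → (48.587,124.909). Closed: final G1 returns to the first vertex.

**Shape 5** — `<path>` open polyline, stroke `#008000` → score (S657, F2000). Machine vertices: (45.691,110.329) → (102.429,115.639) → (66.776,180.329) → (92.478,136.772) → (28.931,10.537). Open path.

**Shape 6** — `<path>` cubic bezier, stroke `#008000` → score (S657, F2000). Control points (SVG): P0=(59.254,93.224), P1=(83.977,84.637), P2=(110.585,96.176), P3=(103.771,87.311); sampled at t=k/8. Machine vertices: (59.254,120.064) → (68.545,122.420) → (77.598,123.364) → (86.001,123.371) → (93.339,122.916) → (99.199,122.474) → (103.167,122.521) → (104.829,123.530) → (103.771,125.977). Open path.

**Shape 7** — `<polyline>` line segment, stroke `#ff0000` → cut (S837, F1145). Machine vertices: (55.315,44.889) → (71.733,156.541). Open path.

**Shape 8** — `<rect>` rectangle, stroke `#ff0000` → cut (S837, F1145). Machine vertices: (30.896,126.531) → (51.400,126.531) → (51.400,60.815) → (30.896,60.815) → (30.896,126.531). Closed: final G1 returns to the first vertex.

G21
G90
G00 X54.443 Y128.275
M3 S837
G1 X83.883 Y128.275 F1145
G1 X83.883 Y121.912
G1 X54.443 Y121.912
G1 X54.443 Y128.275
G00 X19.448 Y102.142
M3 S657
G1 X24.904 Y101.632 F2000
G1 X32.048 Y100.243
G1 X40.880 Y97.975
G1 X51.400 Y94.828
G1 X63.608 Y90.802
G1 X77.504 Y85.897
G1 X93.089 Y80.114
G1 X110.361 Y73.451
G00 X107.973 Y69.261
M3 S837
G1 X104.188 Y88.288 F1145
G1 X93.410 Y104.419
G1 X77.279 Y115.197
G1 X58.252 Y118.982
G1 X39.225 Y115.197
G1 X23.094 Y104.419
G1 X12.316 Y88.288
G1 X8.531 Y69.261
G1 X12.316 Y50.234
G1 X23.094 Y34.103
G1 X39.225 Y23.325
G1 X58.252 Y19.540
G1 X77.279 Y23.325
G1 X93.410 Y34.103
G1 X104.188 Y50.234
G1 X107.973 Y69.261
G00 X48.587 Y124.909
M3 S657
G1 X78.597 Y124.909 F2000
G1 X78.597 Y84.585
G1 X48.587 Y84.585
G1 X48.587 Y124.909
G00 X45.691 Y110.329
M3 S657
G1 X102.429 Y115.639 F2000
G1 X66.776 Y180.329
G1 X92.478 Y136.772
G1 X28.931 Y10.537
G00 X59.254 Y120.064
M3 S657
G1 X68.545 Y122.420 F2000
G1 X77.598 Y123.364
G1 X86.001 Y123.371
G1 X93.339 Y122.916
G1 X99.199 Y122.474
G1 X103.167 Y122.521
G1 X104.829 Y123.530
G1 X103.771 Y125.977
G00 X55.315 Y44.889
M3 S837
G1 X71.733 Y156.541 F1145
G00 X30.896 Y126.531
M3 S837
G1 X51.400 Y126.531 F1145
G1 X51.400 Y60.815
G1 X30.896 Y60.815
G1 X30.896 Y126.531
M5
G00 X0.000 Y0.000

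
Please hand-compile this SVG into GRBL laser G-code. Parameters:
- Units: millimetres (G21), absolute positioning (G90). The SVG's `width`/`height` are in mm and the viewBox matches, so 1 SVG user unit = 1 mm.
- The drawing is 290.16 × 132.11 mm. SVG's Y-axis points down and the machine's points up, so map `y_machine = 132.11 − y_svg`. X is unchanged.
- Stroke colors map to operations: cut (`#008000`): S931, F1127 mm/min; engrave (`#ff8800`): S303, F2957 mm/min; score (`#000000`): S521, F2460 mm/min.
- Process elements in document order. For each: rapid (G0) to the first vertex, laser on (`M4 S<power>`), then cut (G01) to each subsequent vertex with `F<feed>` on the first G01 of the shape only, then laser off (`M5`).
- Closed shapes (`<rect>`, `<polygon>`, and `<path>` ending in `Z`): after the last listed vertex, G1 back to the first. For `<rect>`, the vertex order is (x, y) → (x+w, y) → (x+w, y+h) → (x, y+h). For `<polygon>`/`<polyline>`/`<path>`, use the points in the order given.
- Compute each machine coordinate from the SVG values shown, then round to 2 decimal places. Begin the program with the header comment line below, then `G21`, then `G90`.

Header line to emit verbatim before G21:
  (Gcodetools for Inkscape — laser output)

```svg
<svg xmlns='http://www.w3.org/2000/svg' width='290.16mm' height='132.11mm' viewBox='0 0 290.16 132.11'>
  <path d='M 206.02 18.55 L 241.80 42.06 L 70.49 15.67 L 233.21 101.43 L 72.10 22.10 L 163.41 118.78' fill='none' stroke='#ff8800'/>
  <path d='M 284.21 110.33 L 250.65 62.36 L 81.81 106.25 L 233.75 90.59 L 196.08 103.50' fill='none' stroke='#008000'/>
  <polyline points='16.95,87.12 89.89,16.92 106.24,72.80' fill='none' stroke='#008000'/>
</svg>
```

Since the viewBox matches the mm dimensions, user units are millimetres directly. The only transform is the Y-flip y_m = 132.11 − y_svg.

Shape 1 is a open polyline drawn with `<path>`. Its stroke #ff8800 means engrave at S303, F2957. After flipping Y the toolpath is (206.02,113.56) → (241.80,90.05) → (70.49,116.44) → (233.21,30.68) → (72.10,110.01) → (163.41,13.33).

Shape 2 is a open polyline drawn with `<path>`. Its stroke #008000 means cut at S931, F1127. After flipping Y the toolpath is (284.21,21.78) → (250.65,69.75) → (81.81,25.86) → (233.75,41.52) → (196.08,28.61).

Shape 3 is a open polyline drawn with `<polyline>`. Its stroke #008000 means cut at S931, F1127. After flipping Y the toolpath is (16.95,44.99) → (89.89,115.19) → (106.24,59.31).

(Gcodetools for Inkscape — laser output)
G21
G90
G0 X206.02 Y113.56
M4 S303
G01 X241.80 Y90.05 F2957
G01 X70.49 Y116.44
G01 X233.21 Y30.68
G01 X72.10 Y110.01
G01 X163.41 Y13.33
M5
G0 X284.21 Y21.78
M4 S931
G01 X250.65 Y69.75 F1127
G01 X81.81 Y25.86
G01 X233.75 Y41.52
G01 X196.08 Y28.61
M5
G0 X16.95 Y44.99
M4 S931
G01 X89.89 Y115.19 F1127
G01 X106.24 Y59.31
M5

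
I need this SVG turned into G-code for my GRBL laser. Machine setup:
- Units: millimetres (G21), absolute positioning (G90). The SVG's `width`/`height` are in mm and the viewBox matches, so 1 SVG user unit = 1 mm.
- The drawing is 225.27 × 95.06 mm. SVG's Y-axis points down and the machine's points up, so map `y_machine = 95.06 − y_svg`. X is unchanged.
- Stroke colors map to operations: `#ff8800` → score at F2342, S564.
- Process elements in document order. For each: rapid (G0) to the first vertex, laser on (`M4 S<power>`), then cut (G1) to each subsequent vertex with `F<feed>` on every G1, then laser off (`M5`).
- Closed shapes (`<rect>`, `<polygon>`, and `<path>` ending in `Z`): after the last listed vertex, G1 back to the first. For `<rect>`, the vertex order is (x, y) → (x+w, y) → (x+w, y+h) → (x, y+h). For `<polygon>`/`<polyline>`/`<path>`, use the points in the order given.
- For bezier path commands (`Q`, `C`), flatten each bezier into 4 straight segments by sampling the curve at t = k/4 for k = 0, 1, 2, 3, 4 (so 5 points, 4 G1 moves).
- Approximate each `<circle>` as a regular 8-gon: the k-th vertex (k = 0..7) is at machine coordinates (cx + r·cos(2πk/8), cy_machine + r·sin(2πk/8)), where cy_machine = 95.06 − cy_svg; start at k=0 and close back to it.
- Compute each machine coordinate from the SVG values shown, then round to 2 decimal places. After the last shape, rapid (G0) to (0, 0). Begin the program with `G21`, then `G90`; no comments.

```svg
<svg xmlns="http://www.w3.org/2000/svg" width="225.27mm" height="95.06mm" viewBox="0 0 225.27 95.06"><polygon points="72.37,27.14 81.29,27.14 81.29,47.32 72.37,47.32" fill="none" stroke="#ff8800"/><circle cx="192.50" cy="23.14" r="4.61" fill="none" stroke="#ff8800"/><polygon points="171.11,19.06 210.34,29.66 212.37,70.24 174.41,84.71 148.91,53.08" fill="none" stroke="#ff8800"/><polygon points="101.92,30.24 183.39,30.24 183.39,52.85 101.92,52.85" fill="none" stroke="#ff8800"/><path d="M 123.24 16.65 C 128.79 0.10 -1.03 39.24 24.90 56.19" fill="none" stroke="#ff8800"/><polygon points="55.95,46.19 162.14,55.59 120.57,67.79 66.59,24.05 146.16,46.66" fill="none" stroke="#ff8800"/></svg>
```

viewBox `0 0 225.27 95.06` with mm width/height → 1 unit = 1 mm. Flip: y_m = 95.06 − y_svg.

**Shape 1** — `<polygon>` rectangle, stroke `#ff8800` → score (S564, F2342). Machine vertices: (72.37,67.92) → (81.29,67.92) → (81.29,47.74) → (72.37,47.74) → (72.37,67.92). Closed: final G1 returns to the first vertex.

**Shape 2** — `<circle>` circle, stroke `#ff8800` → score (S564, F2342). Machine vertices: (197.11,71.92) → (195.76,75.18) → (192.50,76.53) → (189.24,75.18) → (187.89,71.92) → (189.24,68.66) → (192.50,67.31) → (195.76,68.66) → (197.11,71.92). Closed: final G1 returns to the first vertex.

**Shape 3** — `<polygon>` regular polygon, stroke `#ff8800` → score (S564, F2342). Machine vertices: (171.11,76.00) → (210.34,65.40) → (212.37,24.82) → (174.41,10.35) → (148.91,41.98) → (171.11,76.00). Closed: final G1 returns to the first vertex.

**Shape 4** — `<polygon>` rectangle, stroke `#ff8800` → score (S564, F2342). Machine vertices: (101.92,64.82) → (183.39,64.82) → (183.39,42.21) → (101.92,42.21) → (101.92,64.82). Closed: final G1 returns to the first vertex.

**Shape 5** — `<path>` cubic bezier, stroke `#ff8800` → score (S564, F2342). Control points (SVG): P0=(123.24,16.65), P1=(128.79,0.10), P2=(-1.03,39.24), P3=(24.90,56.19); sampled at t=k/4. Machine vertices: (123.24,78.41) → (106.57,81.60) → (66.43,71.20) → (30.11,54.53) → (24.90,38.87). Open path.

**Shape 6** — `<polygon>` closed polygon, stroke `#ff8800` → score (S564, F2342). Machine vertices: (55.95,48.87) → (162.14,39.47) → (120.57,27.27) → (66.59,71.01) → (146.16,48.40) → (55.95,48.87). Closed: final G1 returns to the first vertex.

G21
G90
G0 X72.37 Y67.92
M4 S564
G1 X81.29 Y67.92 F2342
G1 X81.29 Y47.74 F2342
G1 X72.37 Y47.74 F2342
G1 X72.37 Y67.92 F2342
M5
G0 X197.11 Y71.92
M4 S564
G1 X195.76 Y75.18 F2342
G1 X192.50 Y76.53 F2342
G1 X189.24 Y75.18 F2342
G1 X187.89 Y71.92 F2342
G1 X189.24 Y68.66 F2342
G1 X192.50 Y67.31 F2342
G1 X195.76 Y68.66 F2342
G1 X197.11 Y71.92 F2342
M5
G0 X171.11 Y76.00
M4 S564
G1 X210.34 Y65.40 F2342
G1 X212.37 Y24.82 F2342
G1 X174.41 Y10.35 F2342
G1 X148.91 Y41.98 F2342
G1 X171.11 Y76.00 F2342
M5
G0 X101.92 Y64.82
M4 S564
G1 X183.39 Y64.82 F2342
G1 X183.39 Y42.21 F2342
G1 X101.92 Y42.21 F2342
G1 X101.92 Y64.82 F2342
M5
G0 X123.24 Y78.41
M4 S564
G1 X106.57 Y81.60 F2342
G1 X66.43 Y71.20 F2342
G1 X30.11 Y54.53 F2342
G1 X24.90 Y38.87 F2342
M5
G0 X55.95 Y48.87
M4 S564
G1 X162.14 Y39.47 F2342
G1 X120.57 Y27.27 F2342
G1 X66.59 Y71.01 F2342
G1 X146.16 Y48.40 F2342
G1 X55.95 Y48.87 F2342
M5
G0 X0.00 Y0.00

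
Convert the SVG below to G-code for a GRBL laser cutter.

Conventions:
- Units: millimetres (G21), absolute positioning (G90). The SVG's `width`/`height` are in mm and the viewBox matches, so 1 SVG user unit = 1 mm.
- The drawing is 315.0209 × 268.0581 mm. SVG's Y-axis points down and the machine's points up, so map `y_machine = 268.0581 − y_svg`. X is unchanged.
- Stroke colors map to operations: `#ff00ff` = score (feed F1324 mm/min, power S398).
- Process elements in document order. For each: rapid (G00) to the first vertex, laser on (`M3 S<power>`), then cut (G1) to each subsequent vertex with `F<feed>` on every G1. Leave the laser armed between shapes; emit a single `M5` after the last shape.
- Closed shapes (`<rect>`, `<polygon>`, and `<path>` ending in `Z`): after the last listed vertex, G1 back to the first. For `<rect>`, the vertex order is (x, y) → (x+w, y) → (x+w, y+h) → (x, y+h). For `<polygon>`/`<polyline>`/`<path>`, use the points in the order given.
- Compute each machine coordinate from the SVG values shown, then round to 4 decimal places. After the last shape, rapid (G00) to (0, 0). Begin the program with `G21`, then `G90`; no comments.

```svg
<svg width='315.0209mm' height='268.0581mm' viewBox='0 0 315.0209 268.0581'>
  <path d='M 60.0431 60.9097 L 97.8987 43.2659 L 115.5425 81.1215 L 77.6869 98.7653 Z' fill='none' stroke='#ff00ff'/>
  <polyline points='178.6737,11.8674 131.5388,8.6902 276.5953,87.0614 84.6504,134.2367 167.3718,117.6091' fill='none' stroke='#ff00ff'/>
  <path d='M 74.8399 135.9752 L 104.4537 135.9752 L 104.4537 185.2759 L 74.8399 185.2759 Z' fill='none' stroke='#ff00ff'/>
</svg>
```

G21
G90
G00 X60.0431 Y207.1484
M3 S398
G1 X97.8987 Y224.7922 F1324
G1 X115.5425 Y186.9366 F1324
G1 X77.6869 Y169.2928 F1324
G1 X60.0431 Y207.1484 F1324
G00 X178.6737 Y256.1907
M3 S398
G1 X131.5388 Y259.3679 F1324
G1 X276.5953 Y180.9967 F1324
G1 X84.6504 Y133.8214 F1324
G1 X167.3718 Y150.4490 F1324
G00 X74.8399 Y132.0829
M3 S398
G1 X104.4537 Y132.0829 F1324
G1 X104.4537 Y82.7822 F1324
G1 X74.8399 Y82.7822 F1324
G1 X74.8399 Y132.0829 F1324
M5
G00 X0.0000 Y0.0000

1 u = 1 mm; y_m = 268.0581 − y.

[1] `<path>` regular polygon, #ff00ff→score S398 F1324: (60.0431,207.1484) → (97.8987,224.7922) → (115.5425,186.9366) → (77.6869,169.2928) → (60.0431,207.1484) (closed)

[2] `<polyline>` open polyline, #ff00ff→score S398 F1324: (178.6737,256.1907) → (131.5388,259.3679) → (276.5953,180.9967) → (84.6504,133.8214) → (167.3718,150.4490)

[3] `<path>` rectangle, #ff00ff→score S398 F1324: (74.8399,132.0829) → (104.4537,132.0829) → (104.4537,82.7822) → (74.8399,82.7822) → (74.8399,132.0829) (closed)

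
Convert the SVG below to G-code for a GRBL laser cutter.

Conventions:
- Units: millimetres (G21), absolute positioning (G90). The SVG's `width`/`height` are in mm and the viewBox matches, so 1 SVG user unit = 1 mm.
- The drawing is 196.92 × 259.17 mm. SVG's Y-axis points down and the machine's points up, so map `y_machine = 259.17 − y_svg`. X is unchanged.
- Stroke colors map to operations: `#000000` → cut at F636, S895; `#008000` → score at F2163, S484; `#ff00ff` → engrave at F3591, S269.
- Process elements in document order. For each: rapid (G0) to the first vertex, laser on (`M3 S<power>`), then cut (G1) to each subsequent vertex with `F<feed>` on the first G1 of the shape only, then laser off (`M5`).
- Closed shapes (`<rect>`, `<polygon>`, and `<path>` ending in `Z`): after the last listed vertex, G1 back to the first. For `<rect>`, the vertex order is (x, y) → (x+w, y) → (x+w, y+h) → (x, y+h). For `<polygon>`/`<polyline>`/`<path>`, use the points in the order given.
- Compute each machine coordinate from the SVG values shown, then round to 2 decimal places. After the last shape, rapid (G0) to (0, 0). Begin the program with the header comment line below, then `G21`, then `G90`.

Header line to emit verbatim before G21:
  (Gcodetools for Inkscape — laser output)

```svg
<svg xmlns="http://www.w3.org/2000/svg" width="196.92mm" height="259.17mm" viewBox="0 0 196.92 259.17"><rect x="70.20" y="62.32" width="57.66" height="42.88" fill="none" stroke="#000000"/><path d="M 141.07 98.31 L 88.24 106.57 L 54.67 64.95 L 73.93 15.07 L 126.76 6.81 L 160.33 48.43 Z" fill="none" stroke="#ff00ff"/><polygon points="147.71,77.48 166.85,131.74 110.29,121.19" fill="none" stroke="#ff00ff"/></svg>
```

(Gcodetools for Inkscape — laser output)
G21
G90
G0 X70.20 Y196.85
M3 S895
G1 X127.86 Y196.85 F636
G1 X127.86 Y153.97
G1 X70.20 Y153.97
G1 X70.20 Y196.85
M5
G0 X141.07 Y160.86
M3 S269
G1 X88.24 Y152.60 F3591
G1 X54.67 Y194.22
G1 X73.93 Y244.10
G1 X126.76 Y252.36
G1 X160.33 Y210.74
G1 X141.07 Y160.86
M5
G0 X147.71 Y181.69
M3 S269
G1 X166.85 Y127.43 F3591
G1 X110.29 Y137.98
G1 X147.71 Y181.69
M5
G0 X0.00 Y0.00

Since the viewBox matches the mm dimensions, user units are millimetres directly. The only transform is the Y-flip y_m = 259.17 − y_svg.

Shape 1 is a rectangle drawn with `<rect>`. Its stroke #000000 means cut at S895, F636. After flipping Y the toolpath is (70.20,196.85) → (127.86,196.85) → (127.86,153.97) → (70.20,153.97) → (70.20,196.85), returning to the start.

Shape 2 is a regular polygon drawn with `<path>`. Its stroke #ff00ff means engrave at S269, F3591. After flipping Y the toolpath is (141.07,160.86) → (88.24,152.60) → (54.67,194.22) → (73.93,244.10) → (126.76,252.36) → (160.33,210.74) → (141.07,160.86), returning to the start.

Shape 3 is a regular polygon drawn with `<polygon>`. Its stroke #ff00ff means engrave at S269, F3591. After flipping Y the toolpath is (147.71,181.69) → (166.85,127.43) → (110.29,137.98) → (147.71,181.69), returning to the start.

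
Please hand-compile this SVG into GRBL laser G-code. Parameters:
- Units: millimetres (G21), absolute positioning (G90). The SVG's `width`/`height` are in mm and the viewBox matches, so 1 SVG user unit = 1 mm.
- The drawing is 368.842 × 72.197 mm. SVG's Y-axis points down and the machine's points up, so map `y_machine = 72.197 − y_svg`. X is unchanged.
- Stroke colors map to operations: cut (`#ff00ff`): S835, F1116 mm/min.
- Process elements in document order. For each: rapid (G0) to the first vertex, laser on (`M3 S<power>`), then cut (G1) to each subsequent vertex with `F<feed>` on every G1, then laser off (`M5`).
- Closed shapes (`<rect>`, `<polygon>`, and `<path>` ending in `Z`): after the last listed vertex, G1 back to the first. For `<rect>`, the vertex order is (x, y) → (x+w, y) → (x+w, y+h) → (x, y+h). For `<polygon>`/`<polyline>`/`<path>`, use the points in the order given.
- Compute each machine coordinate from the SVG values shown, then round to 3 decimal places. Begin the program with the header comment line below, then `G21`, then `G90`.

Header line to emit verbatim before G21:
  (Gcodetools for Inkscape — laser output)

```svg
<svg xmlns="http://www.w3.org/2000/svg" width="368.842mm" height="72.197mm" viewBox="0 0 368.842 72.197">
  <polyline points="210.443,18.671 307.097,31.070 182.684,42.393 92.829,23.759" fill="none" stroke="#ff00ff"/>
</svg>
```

Since the viewBox matches the mm dimensions, user units are millimetres directly. The only transform is the Y-flip y_m = 72.197 − y_svg.

Shape 1 is a open polyline drawn with `<polyline>`. Its stroke #ff00ff means cut at S835, F1116. After flipping Y the toolpath is (210.443,53.526) → (307.097,41.127) → (182.684,29.804) → (92.829,48.438).

(Gcodetools for Inkscape — laser output)
G21
G90
G0 X210.443 Y53.526
M3 S835
G1 X307.097 Y41.127 F1116
G1 X182.684 Y29.804 F1116
G1 X92.829 Y48.438 F1116
M5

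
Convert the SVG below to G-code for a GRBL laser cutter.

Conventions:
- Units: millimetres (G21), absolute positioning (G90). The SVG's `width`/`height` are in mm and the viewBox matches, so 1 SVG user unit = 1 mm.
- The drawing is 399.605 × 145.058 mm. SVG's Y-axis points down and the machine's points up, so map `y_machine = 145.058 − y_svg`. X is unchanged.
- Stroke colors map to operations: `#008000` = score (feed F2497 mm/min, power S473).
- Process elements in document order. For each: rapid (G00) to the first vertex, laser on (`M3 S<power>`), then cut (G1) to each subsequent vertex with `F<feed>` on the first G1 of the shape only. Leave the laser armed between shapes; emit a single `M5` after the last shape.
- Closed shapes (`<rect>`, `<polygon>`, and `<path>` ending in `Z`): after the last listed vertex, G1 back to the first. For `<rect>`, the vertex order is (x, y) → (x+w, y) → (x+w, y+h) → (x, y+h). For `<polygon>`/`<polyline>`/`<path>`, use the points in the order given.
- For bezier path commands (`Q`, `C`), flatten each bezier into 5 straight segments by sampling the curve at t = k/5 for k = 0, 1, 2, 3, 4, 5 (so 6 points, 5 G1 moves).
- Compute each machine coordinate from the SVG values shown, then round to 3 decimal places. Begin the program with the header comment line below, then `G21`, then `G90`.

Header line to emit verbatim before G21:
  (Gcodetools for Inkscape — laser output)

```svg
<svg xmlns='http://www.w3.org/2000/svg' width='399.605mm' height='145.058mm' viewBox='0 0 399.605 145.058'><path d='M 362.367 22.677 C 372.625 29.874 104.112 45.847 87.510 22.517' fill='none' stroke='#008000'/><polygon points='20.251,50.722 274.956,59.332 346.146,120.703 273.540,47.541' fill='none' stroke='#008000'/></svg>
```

(Gcodetools for Inkscape — laser output)
G21
G90
G00 X362.367 Y122.381
M3 S473
G1 X339.315 Y117.394 F2497
G1 X274.830 Y112.609
G1 X194.386 Y110.333
G1 X123.455 Y112.875
G1 X87.510 Y122.541
G00 X20.251 Y94.336
M3 S473
G1 X274.956 Y85.726 F2497
G1 X346.146 Y24.355
G1 X273.540 Y97.517
G1 X20.251 Y94.336
M5

Since the viewBox matches the mm dimensions, user units are millimetres directly. The only transform is the Y-flip y_m = 145.058 − y_svg.

Shape 1 is a cubic bezier drawn with `<path>`. Its stroke #008000 means score at S473, F2497. After flipping Y the toolpath is (362.367,122.381) → (339.315,117.394) → (274.830,112.609) → (194.386,110.333) → (123.455,112.875) → (87.510,122.541).

Shape 2 is a closed polygon drawn with `<polygon>`. Its stroke #008000 means score at S473, F2497. After flipping Y the toolpath is (20.251,94.336) → (274.956,85.726) → (346.146,24.355) → (273.540,97.517) → (20.251,94.336), returning to the start.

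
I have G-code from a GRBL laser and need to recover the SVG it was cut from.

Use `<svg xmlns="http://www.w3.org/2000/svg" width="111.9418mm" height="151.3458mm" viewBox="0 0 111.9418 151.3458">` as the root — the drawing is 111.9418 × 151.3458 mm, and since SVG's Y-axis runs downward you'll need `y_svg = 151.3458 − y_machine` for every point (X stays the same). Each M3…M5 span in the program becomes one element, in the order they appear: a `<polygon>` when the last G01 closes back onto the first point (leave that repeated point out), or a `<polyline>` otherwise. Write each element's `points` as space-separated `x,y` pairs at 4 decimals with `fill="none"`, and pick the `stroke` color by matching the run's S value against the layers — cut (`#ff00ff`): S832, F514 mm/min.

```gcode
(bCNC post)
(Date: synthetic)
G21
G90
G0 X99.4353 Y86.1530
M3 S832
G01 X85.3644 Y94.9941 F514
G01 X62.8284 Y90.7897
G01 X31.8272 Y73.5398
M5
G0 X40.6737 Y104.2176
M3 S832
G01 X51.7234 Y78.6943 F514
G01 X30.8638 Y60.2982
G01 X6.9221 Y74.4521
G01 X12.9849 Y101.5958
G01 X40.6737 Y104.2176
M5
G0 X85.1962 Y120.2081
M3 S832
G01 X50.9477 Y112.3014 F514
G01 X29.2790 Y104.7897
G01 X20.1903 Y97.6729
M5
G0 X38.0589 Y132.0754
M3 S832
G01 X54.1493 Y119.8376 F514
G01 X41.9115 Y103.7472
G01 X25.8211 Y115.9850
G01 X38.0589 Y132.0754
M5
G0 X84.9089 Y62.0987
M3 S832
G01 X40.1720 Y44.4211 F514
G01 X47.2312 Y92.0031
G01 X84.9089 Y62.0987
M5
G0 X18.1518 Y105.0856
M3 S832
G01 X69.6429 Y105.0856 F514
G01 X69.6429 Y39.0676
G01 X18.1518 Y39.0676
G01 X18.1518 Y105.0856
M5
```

Machine Y-up, SVG Y-down with viewBox height 151.3458, so y_svg = 151.3458 − y_machine; X carries over. Every run uses S832, so all elements get stroke `#ff00ff` (cut).

Run 1: The run is open, so emit a `<polyline>` with points (Y-flipped): 99.4353,65.1928 85.3644,56.3517 62.8284,60.5561 31.8272,77.8060.

Run 2: The run returns to its start, so emit a `<polygon>` with points (Y-flipped): 40.6737,47.1282 51.7234,72.6515 30.8638,91.0476 6.9221,76.8937 12.9849,49.7500.

Run 3: The run is open, so emit a `<polyline>` with points (Y-flipped): 85.1962,31.1377 50.9477,39.0444 29.2790,46.5561 20.1903,53.6729.

Run 4: The run returns to its start, so emit a `<polygon>` with points (Y-flipped): 38.0589,19.2704 54.1493,31.5082 41.9115,47.5986 25.8211,35.3608.

Run 5: The run returns to its start, so emit a `<polygon>` with points (Y-flipped): 84.9089,89.2471 40.1720,106.9247 47.2312,59.3427.

Run 6: The run returns to its start, so emit a `<polygon>` with points (Y-flipped): 18.1518,46.2602 69.6429,46.2602 69.6429,112.2782 18.1518,112.2782.

<svg xmlns="http://www.w3.org/2000/svg" width="111.9418mm" height="151.3458mm" viewBox="0 0 111.9418 151.3458">
  <polyline points="99.4353,65.1928 85.3644,56.3517 62.8284,60.5561 31.8272,77.8060" fill="none" stroke="#ff00ff"/>
  <polygon points="40.6737,47.1282 51.7234,72.6515 30.8638,91.0476 6.9221,76.8937 12.9849,49.7500" fill="none" stroke="#ff00ff"/>
  <polyline points="85.1962,31.1377 50.9477,39.0444 29.2790,46.5561 20.1903,53.6729" fill="none" stroke="#ff00ff"/>
  <polygon points="38.0589,19.2704 54.1493,31.5082 41.9115,47.5986 25.8211,35.3608" fill="none" stroke="#ff00ff"/>
  <polygon points="84.9089,89.2471 40.1720,106.9247 47.2312,59.3427" fill="none" stroke="#ff00ff"/>
  <polygon points="18.1518,46.2602 69.6429,46.2602 69.6429,112.2782 18.1518,112.2782" fill="none" stroke="#ff00ff"/>
</svg>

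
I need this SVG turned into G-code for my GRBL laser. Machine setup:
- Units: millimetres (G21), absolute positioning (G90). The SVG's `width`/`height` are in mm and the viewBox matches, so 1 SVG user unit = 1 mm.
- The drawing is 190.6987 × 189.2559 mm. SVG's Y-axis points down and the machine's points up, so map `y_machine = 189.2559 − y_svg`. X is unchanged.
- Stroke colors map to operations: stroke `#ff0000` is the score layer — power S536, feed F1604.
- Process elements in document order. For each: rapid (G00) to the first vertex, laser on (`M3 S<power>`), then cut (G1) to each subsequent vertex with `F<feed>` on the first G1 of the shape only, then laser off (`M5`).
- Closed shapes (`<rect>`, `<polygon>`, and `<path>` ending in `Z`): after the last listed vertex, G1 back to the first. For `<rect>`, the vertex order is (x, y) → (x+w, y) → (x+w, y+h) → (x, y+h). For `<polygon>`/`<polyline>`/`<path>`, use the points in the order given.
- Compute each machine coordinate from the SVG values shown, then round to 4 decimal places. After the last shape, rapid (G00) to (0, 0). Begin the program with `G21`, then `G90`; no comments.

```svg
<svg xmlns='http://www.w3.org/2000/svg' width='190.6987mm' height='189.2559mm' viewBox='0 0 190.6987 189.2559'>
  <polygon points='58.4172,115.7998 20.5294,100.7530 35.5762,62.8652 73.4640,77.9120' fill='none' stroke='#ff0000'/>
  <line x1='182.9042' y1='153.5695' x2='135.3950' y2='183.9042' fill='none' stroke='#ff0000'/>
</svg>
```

viewBox `0 0 190.6987 189.2559` with mm width/height → 1 unit = 1 mm. Flip: y_m = 189.2559 − y_svg.

**Shape 1** — `<polygon>` regular polygon, stroke `#ff0000` → score (S536, F1604). Machine vertices: (58.4172,73.4561) → (20.5294,88.5029) → (35.5762,126.3907) → (73.4640,111.3439) → (58.4172,73.4561). Closed: final G1 returns to the first vertex.

**Shape 2** — `<line>` line segment, stroke `#ff0000` → score (S536, F1604). Machine vertices: (182.9042,35.6864) → (135.3950,5.3517). Open path.

G21
G90
G00 X58.4172 Y73.4561
M3 S536
G1 X20.5294 Y88.5029 F1604
G1 X35.5762 Y126.3907
G1 X73.4640 Y111.3439
G1 X58.4172 Y73.4561
M5
G00 X182.9042 Y35.6864
M3 S536
G1 X135.3950 Y5.3517 F1604
M5
G00 X0.0000 Y0.0000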